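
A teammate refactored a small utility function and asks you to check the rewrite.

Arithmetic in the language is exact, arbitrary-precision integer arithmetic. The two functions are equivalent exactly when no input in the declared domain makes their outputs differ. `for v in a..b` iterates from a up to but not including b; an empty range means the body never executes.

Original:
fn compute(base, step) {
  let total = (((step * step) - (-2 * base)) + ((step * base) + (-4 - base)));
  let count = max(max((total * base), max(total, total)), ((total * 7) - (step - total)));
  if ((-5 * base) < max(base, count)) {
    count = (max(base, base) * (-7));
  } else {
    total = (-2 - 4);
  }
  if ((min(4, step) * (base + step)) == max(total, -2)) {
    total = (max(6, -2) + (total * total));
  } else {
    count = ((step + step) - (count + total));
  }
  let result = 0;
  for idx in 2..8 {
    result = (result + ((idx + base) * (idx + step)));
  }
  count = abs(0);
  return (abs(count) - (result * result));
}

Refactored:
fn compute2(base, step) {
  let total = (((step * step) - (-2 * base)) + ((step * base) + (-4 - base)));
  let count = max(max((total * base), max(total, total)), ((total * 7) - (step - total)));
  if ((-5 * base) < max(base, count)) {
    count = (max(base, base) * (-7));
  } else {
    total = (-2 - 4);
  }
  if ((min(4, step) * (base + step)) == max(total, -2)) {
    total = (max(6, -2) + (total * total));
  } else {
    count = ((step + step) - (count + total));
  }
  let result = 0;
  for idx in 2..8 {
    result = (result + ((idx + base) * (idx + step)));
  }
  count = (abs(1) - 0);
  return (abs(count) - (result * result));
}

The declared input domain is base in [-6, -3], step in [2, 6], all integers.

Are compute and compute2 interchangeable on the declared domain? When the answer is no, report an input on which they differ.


These are not equivalent — on base=-6, step=2 the outputs split (-1681 vs -1680).
compute: total=-18, then count=108, then ((-5 * base) < max(base, count)) is true, then count=42, then ((min(4, step) * (base + step)) == max(total, -2)) is false, then count=-20, then result=0, then (idx=2), then result=-16, then (idx=3), then result=-31, then (idx=4), then result=-43, then (idx=5), then result=-50, then (idx=6), then result=-50, then (idx=7), then result=-41, then count=0, then returns -1681
compute2: total=-18, then count=108, then ((-5 * base) < max(base, count)) is true, then count=42, then ((min(4, step) * (base + step)) == max(total, -2)) is false, then count=-20, then result=0, then (idx=2), then result=-16, then (idx=3), then result=-31, then (idx=4), then result=-43, then (idx=5), then result=-50, then (idx=6), then result=-50, then (idx=7), then result=-41, then count=1, then returns -1680
verdict: not equivalent; witness: base=-6, step=2


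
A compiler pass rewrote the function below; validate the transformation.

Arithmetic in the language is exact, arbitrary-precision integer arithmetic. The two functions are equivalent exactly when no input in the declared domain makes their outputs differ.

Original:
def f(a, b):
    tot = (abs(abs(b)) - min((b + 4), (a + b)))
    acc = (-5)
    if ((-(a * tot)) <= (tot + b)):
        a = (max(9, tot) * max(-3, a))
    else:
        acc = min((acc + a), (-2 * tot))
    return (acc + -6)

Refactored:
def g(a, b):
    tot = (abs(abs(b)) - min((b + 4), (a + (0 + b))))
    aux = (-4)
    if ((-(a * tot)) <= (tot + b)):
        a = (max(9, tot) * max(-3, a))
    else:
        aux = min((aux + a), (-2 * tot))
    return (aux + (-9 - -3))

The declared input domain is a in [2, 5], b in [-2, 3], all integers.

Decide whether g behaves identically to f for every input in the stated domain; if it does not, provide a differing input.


Not equivalent: a=2, b=-2 separates them (-11 vs -10).
f: tot becomes 2; next acc becomes -5; next ((-(a * tot)) <= (tot + b)) evaluates to true; next a becomes 18; next final value -11
g: tot becomes 2; next aux becomes -4; next ((-(a * tot)) <= (tot + b)) evaluates to true; next a becomes 18; next final value -10
verdict: not equivalent; witness: a=2, b=-2


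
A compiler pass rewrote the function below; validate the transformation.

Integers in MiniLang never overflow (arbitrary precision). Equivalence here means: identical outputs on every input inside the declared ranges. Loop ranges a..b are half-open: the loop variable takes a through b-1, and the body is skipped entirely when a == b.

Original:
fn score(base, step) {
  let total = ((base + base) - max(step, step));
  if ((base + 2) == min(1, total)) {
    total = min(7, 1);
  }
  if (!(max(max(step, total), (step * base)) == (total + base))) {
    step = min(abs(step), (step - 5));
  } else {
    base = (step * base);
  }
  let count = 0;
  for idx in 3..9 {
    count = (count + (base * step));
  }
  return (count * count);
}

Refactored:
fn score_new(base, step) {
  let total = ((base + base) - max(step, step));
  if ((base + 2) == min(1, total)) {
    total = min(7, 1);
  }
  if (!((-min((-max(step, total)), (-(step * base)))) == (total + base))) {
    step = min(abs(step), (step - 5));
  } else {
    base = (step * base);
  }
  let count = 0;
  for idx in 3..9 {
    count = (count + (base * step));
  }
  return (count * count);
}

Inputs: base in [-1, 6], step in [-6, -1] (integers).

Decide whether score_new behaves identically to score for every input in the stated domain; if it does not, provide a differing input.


The two are interchangeable: min/max/abs usage differs, and every declared input agrees.
One worked example (base=0, step=-2) — score: total := 2 | ((base + 2) == min(1, total)): false | (!(max(max(step, total), (step * base)) == (total + base))): false | base := 0 | count := 0 | iter idx=3: | count := 0 | iter idx=4: | count := 0 | iter idx=5: | count := 0 | iter idx=6: | count := 0 | iter idx=7: | count := 0 | iter idx=8: | count := 0 | result 0; score_new: total := 2 | ((base + 2) == min(1, total)): false | (!((-min((-max(step, total)), (-(step * base)))) == (total + base))): false | base := 0 | count := 0 | iter idx=3: | count := 0 | iter idx=4: | count := 0 | iter idx=5: | count := 0 | iter idx=6: | count := 0 | iter idx=7: | count := 0 | iter idx=8: | count := 0 | result 0; agreement on 0.
Sweeping the whole domain (48 inputs) finds no disagreement.
verdict: equivalent


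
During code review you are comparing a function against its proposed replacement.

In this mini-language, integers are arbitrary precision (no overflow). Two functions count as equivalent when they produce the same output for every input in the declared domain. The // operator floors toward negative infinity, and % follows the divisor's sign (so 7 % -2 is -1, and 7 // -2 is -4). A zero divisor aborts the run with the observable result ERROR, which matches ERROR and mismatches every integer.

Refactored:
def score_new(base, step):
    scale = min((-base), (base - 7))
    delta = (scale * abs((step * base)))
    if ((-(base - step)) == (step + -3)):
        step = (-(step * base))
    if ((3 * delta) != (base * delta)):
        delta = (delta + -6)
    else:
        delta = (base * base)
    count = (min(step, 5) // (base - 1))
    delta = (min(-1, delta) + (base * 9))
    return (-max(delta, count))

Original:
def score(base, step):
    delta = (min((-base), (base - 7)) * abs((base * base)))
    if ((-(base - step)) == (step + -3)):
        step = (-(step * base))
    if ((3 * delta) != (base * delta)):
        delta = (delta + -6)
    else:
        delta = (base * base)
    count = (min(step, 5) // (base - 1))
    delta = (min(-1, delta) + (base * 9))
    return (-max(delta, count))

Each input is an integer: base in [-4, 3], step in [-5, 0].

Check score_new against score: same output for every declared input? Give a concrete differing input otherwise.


On input base=2, step=-1, score returns 1 while score_new returns -2.
verdict: not equivalent; witness: base=2, step=-1


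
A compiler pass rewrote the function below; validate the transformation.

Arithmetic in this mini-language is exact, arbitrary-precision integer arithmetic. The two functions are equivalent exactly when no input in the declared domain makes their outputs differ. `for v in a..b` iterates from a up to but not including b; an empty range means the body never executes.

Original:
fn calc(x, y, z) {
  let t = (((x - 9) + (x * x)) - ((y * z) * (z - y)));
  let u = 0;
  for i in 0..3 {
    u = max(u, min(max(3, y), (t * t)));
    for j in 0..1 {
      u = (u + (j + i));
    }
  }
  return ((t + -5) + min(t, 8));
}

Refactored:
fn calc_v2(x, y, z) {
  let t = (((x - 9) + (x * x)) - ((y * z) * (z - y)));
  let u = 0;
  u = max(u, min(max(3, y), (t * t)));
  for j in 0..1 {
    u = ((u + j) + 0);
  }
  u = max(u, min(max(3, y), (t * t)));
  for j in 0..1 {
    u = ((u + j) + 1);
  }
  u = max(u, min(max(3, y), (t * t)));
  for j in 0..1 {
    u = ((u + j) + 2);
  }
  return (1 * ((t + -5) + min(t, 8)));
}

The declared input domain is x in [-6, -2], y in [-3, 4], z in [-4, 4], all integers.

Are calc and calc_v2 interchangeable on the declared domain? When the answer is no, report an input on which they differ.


The two are interchangeable: arithmetic usage differs, and constant usage differs, and statement counts differ, and loop structure differs, and min/max/abs usage differs, and local variable names differ, and every declared input agrees.
Spot check at x=-3, y=-3, z=-1 — calc: t=-9, then u=0, then (i=0), then u=3, then (j=0), then u=3, then (i=1), then u=3, then (j=0), then u=4, then (i=2), then u=4, then (j=0), then u=6, then returns -23. calc_v2: t=-9, then u=0, then u=3, then (j=0), then u=3, then u=3, then (j=0), then u=4, then u=4, then (j=0), then u=6, then returns -23. Both give -23.
Across all 360 domain points the two functions coincide.
verdict: equivalent


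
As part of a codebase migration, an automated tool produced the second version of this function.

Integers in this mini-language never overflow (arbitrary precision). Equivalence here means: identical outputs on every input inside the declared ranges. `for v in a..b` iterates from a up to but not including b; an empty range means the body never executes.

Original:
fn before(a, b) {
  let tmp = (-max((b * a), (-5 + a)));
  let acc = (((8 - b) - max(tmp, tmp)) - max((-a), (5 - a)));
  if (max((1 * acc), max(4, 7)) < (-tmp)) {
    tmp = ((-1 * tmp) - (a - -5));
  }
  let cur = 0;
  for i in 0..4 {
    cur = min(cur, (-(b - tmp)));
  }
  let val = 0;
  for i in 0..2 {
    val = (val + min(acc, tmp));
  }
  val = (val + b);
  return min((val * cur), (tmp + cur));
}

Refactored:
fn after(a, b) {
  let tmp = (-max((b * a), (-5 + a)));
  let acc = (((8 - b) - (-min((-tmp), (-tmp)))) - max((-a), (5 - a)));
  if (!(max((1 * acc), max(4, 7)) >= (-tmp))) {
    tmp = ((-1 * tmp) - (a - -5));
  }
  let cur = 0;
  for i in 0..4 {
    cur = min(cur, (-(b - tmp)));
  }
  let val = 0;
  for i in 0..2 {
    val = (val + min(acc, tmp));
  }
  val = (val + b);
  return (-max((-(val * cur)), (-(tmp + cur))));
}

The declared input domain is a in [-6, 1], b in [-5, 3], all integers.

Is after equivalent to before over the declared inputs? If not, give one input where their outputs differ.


The two are interchangeable: boolean connective usage differs, and comparison usage differs, and every declared input agrees.
As a probe, take a=-6, b=-1: before runs tmp := -6 | acc := 4 | (max((1 * acc), max(4, 7)) < (-tmp)): false | cur := 0 | iter i=0: | cur := -5 | iter i=1: | cur := -5 | iter i=2: | cur := -5 | iter i=3: | cur := -5 | val := 0 | iter i=0: | val := -6 | iter i=1: | val := -12 | val := -13 | result -11; after runs tmp := -6 | acc := 4 | (!(max((1 * acc), max(4, 7)) >= (-tmp))): false | cur := 0 | iter i=0: | cur := -5 | iter i=1: | cur := -5 | iter i=2: | cur := -5 | iter i=3: | cur := -5 | val := 0 | iter i=0: | val := -6 | iter i=1: | val := -12 | val := -13 | result -11; both end at -11.
An exhaustive pass over the 72 declared inputs shows identical outputs.
verdict: equivalent


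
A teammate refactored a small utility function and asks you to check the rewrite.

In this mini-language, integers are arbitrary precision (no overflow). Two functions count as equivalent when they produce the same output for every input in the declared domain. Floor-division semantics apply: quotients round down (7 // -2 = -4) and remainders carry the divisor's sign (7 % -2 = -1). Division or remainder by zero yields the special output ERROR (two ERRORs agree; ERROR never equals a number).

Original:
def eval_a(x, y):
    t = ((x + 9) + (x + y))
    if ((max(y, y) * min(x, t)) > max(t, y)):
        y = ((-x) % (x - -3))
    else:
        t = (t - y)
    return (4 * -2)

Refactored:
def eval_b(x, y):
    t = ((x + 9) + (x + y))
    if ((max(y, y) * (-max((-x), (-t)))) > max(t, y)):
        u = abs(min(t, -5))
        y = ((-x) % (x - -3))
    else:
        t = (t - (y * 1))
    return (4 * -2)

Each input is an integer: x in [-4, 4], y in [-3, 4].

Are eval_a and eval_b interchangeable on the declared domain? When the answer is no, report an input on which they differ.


Equivalent — the differences include local variable names differ, plus statement counts differ, plus arithmetic usage differs, plus min/max/abs usage differs, plus constant usage differs, yet no declared input distinguishes the two.
Spot check at x=3, y=-3 — eval_a: t becomes 12; next ((max(y, y) * min(x, t)) > max(t, y)) evaluates to false; next t becomes 15; next final value -8. eval_b: t becomes 12; next ((max(y, y) * (-max((-x), (-t)))) > max(t, y)) evaluates to false; next t becomes 15; next final value -8. Both give -8.
Across all 72 domain points the two functions coincide.
verdict: equivalent


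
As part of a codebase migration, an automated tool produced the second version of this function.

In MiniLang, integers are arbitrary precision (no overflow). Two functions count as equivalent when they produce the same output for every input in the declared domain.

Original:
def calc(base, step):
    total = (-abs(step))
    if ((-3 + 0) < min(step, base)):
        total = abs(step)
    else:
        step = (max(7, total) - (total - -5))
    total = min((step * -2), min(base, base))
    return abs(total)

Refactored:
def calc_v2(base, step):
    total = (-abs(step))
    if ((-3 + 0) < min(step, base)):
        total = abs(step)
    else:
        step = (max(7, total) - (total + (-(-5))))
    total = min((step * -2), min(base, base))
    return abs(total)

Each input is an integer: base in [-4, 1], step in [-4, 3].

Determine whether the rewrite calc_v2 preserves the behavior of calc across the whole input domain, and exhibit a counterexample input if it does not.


The two versions differ — the changes include arithmetic usage differs.
One worked example (base=1, step=3) — calc: total = -3; ((-3 + 0) < min(step, base)) -> true; total = 3; total = -6; return 6; calc_v2: total = -3; ((-3 + 0) < min(step, base)) -> true; total = 3; total = -6; return 6; agreement on 6.
Sweeping the whole domain (48 inputs) finds no disagreement.
verdict: equivalent


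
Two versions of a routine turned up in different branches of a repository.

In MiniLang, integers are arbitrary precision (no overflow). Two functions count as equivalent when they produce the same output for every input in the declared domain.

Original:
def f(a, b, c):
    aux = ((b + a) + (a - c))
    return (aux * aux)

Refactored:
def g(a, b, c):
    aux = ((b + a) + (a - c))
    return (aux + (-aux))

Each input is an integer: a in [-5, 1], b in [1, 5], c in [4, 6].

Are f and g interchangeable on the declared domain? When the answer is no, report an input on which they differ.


Run the pair on a=-5, b=1, c=4.
f: aux := -13 | result 169
g: aux := -13 | result 0
169 against 0: the behavior changed.
verdict: not equivalent; witness: a=-5, b=1, c=4


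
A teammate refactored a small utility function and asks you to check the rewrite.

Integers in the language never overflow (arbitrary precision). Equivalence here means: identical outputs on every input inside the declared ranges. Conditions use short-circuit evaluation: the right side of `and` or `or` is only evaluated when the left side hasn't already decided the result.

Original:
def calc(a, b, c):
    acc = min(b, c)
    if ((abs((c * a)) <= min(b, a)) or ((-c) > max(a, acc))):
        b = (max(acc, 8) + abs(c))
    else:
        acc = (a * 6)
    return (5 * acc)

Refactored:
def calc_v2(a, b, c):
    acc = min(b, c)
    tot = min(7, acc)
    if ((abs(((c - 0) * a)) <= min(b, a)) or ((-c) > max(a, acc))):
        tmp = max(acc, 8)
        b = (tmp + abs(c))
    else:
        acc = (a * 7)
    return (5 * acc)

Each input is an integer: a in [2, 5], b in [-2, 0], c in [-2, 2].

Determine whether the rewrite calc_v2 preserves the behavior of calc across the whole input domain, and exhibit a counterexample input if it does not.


There is a counterexample at a=2, b=-2, c=-2: 60 on one side, 70 on the other.
calc: acc becomes -2; next ((abs((c * a)) <= min(b, a)) or ((-c) > max(a, acc))) evaluates to false; next acc becomes 12; next final value 60
calc_v2: acc becomes -2; next tot becomes -2; next ((abs(((c - 0) * a)) <= min(b, a)) or ((-c) > max(a, acc))) evaluates to false; next acc becomes 14; next final value 70
verdict: not equivalent; witness: a=2, b=-2, c=-2


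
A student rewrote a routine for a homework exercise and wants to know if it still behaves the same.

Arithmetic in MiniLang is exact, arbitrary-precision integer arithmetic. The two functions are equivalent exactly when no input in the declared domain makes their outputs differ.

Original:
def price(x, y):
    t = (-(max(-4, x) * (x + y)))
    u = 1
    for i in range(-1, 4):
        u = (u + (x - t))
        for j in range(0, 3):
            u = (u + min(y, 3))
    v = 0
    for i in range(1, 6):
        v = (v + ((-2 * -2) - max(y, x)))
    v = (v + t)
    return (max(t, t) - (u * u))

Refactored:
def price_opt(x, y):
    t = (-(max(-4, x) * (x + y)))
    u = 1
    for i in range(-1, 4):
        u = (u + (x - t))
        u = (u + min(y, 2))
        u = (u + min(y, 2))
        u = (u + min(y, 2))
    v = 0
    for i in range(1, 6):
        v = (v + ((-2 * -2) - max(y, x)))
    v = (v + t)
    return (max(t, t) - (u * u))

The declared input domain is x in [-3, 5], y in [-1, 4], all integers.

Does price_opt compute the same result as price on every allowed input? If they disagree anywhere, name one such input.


Evaluate both at x=-3, y=3.
price: t=0, then u=1, then (i=-1), then u=-2, then (j=0), then u=1, then (j=1), then u=4, then (j=2), then u=7, then (i=0), then u=4, then (j=0), then u=7, then (j=1), then u=10, then (j=2), then u=13, then (i=1), then u=10, then (j=0), then u=13, then (j=1), then u=16, then (j=2), then u=19, then (i=2), then u=16, then (j=0), then u=19, then (j=1), then u=22, then (j=2), then u=25, then (i=3), then u=22, then (j=0), then u=25, then (j=1), then u=28, then (j=2), then u=31, then v=0, then (i=1), then v=1, then (i=2), then v=2, then (i=3), then v=3, then (i=4), then v=4, then (i=5), then v=5, then v=5, then returns -961
price_opt: t=0, then u=1, then (i=-1), then u=-2, then u=0, then u=2, then u=4, then (i=0), then u=1, then u=3, then u=5, then u=7, then (i=1), then u=4, then u=6, then u=8, then u=10, then (i=2), then u=7, then u=9, then u=11, then u=13, then (i=3), then u=10, then u=12, then u=14, then u=16, then v=0, then (i=1), then v=1, then (i=2), then v=2, then (i=3), then v=3, then (i=4), then v=4, then (i=5), then v=5, then v=5, then returns -256
-961 != -256, so the rewrite changes behavior.
verdict: not equivalent; witness: x=-3, y=3


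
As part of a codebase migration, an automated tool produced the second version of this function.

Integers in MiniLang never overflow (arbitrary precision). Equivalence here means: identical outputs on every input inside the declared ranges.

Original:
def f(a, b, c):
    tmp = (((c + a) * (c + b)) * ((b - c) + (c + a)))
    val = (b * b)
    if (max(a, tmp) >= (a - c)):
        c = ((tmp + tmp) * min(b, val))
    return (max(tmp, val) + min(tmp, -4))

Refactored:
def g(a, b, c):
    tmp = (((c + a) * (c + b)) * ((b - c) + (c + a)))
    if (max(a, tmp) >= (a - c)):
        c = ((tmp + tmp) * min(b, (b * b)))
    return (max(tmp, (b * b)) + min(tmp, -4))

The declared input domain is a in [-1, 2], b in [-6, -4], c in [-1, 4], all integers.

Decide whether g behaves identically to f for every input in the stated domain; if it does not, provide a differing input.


Behavior is preserved: although arithmetic usage differs; local variable names differ; statement counts differ, the outputs never diverge.
Spot check at a=2, b=-5, c=3 — f: tmp becomes 30; next val becomes 25; next (max(a, tmp) >= (a - c)) evaluates to true; next c becomes -300; next final value 26. g: tmp becomes 30; next (max(a, tmp) >= (a - c)) evaluates to true; next c becomes -300; next final value 26. Both give 26.
Sweeping the whole domain (72 inputs) finds no disagreement.
verdict: equivalent


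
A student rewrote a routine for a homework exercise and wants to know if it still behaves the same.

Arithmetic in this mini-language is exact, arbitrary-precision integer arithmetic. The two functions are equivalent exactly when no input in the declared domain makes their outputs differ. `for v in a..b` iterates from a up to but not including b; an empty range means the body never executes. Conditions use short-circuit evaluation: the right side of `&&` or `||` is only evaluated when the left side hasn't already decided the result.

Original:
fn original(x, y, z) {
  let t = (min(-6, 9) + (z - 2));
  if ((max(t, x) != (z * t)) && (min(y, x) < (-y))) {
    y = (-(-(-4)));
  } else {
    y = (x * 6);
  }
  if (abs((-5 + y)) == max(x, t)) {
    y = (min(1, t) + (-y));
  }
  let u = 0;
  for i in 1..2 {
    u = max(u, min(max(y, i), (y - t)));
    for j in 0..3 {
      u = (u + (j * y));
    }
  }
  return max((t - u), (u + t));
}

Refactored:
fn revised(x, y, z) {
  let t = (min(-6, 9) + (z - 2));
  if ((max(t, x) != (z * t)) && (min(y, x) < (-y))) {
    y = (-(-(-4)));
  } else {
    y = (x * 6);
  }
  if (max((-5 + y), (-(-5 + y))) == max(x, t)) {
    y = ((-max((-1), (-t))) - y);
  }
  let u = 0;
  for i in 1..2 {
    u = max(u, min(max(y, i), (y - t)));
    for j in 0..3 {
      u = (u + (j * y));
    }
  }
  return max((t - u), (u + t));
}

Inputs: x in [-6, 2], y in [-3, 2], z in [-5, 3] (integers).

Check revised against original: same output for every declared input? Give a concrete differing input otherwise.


Side by side, the visible changes include: arithmetic usage differs, plus constant usage differs, plus min/max/abs usage differs.
Spot check at x=-2, y=0, z=-5 — original: t = -13; ((max(t, x) != (z * t)) && (min(y, x) < (-y))) -> true; y = -4; (abs((-5 + y)) == max(x, t)) -> false; u = 0; [i=1]; u = 1; [j=0]; u = 1; [j=1]; u = -3; [j=2]; u = -11; return -2. revised: t = -13; ((max(t, x) != (z * t)) && (min(y, x) < (-y))) -> true; y = -4; (max((-5 + y), (-(-5 + y))) == max(x, t)) -> false; u = 0; [i=1]; u = 1; [j=0]; u = 1; [j=1]; u = -3; [j=2]; u = -11; return -2. Both give -2.
Every one of the 486 inputs gives matching results.
verdict: equivalent


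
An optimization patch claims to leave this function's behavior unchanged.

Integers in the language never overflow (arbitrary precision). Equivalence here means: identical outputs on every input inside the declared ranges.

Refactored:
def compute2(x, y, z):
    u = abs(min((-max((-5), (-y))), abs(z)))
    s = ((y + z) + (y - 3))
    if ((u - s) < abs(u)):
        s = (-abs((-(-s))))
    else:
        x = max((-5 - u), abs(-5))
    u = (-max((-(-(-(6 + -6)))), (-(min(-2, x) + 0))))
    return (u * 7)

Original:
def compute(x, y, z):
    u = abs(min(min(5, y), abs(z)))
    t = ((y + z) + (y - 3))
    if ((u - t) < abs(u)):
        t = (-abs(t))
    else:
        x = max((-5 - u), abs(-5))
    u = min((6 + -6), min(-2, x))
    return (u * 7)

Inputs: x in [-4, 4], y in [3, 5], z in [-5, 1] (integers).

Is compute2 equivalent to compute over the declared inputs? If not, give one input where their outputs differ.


Changes here: local variable names differ, plus min/max/abs usage differs, plus constant usage differs, plus arithmetic usage differs; the full 189-point sweep finds no disagreement.
verdict: equivalent


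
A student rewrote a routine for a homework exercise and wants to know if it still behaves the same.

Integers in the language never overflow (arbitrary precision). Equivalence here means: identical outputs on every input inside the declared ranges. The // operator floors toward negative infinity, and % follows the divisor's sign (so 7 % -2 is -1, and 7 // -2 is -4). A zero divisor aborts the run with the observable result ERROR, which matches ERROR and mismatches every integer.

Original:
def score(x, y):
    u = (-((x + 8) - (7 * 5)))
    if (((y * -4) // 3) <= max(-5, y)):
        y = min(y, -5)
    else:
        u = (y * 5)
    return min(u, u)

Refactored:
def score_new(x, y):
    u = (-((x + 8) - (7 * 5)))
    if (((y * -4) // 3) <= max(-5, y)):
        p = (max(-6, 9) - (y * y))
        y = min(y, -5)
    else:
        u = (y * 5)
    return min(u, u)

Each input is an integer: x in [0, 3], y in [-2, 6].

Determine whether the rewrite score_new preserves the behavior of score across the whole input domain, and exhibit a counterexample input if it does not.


Changes here: local variable names differ, min/max/abs usage differs, arithmetic usage differs, constant usage differs, statement counts differ; the full 36-point sweep finds no disagreement.
verdict: equivalent


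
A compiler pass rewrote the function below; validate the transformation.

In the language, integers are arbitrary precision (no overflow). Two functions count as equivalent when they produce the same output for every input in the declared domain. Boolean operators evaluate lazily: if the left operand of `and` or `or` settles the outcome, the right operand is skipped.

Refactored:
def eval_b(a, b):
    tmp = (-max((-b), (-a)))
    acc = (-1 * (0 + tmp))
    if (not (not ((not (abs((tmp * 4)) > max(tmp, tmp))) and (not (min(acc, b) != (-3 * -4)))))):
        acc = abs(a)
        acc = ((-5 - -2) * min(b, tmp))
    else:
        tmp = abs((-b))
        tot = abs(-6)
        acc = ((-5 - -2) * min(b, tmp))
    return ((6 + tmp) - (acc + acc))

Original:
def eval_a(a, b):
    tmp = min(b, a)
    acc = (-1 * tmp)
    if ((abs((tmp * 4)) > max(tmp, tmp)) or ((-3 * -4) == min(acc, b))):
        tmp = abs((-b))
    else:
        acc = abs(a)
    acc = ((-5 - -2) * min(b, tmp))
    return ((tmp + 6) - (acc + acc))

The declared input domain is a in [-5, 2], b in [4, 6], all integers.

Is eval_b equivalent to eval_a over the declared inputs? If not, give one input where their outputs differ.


At a=0, b=4: eval_a gives 6, eval_b gives 34.
verdict: not equivalent; witness: a=0, b=4


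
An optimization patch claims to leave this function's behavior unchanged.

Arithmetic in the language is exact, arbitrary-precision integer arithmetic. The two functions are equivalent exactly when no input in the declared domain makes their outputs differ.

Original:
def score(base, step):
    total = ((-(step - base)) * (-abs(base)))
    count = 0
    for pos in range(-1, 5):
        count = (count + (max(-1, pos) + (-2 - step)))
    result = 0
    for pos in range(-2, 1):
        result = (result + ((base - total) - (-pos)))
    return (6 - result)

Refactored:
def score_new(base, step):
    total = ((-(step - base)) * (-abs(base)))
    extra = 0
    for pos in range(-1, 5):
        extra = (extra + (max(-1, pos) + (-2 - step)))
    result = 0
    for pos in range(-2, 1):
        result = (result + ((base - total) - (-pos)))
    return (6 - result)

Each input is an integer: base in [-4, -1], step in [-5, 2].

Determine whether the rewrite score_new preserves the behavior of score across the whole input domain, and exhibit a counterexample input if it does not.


Changes here: local variable names differ; the full 32-point sweep finds no disagreement.
verdict: equivalent


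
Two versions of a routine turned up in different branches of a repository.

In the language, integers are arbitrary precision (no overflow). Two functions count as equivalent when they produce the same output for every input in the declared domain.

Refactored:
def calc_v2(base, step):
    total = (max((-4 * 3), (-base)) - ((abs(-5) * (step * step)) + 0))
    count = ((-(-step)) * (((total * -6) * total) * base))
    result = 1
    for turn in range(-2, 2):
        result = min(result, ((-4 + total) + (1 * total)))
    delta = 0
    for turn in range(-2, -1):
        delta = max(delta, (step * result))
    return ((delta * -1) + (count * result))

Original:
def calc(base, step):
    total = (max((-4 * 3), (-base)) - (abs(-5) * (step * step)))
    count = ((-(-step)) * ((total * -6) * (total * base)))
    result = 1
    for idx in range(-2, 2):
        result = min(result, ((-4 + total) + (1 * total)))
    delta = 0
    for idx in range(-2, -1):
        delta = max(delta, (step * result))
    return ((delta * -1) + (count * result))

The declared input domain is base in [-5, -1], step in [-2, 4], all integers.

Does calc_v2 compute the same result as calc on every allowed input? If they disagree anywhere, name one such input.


The two versions differ — the changes include arithmetic usage differs, and constant usage differs, and local variable names differ.
One worked example (base=-2, step=-2) — calc: total := -18 | count := -7776 | result := 1 | iter idx=-2: | result := -40 | iter idx=-1: | result := -40 | iter idx=0: | result := -40 | iter idx=1: | result := -40 | delta := 0 | iter idx=-2: | delta := 80 | result 310960; calc_v2: total := -18 | count := -7776 | result := 1 | iter turn=-2: | result := -40 | iter turn=-1: | result := -40 | iter turn=0: | result := -40 | iter turn=1: | result := -40 | delta := 0 | iter turn=-2: | delta := 80 | result 310960; agreement on 310960.
Across all 35 domain points the two functions coincide.
verdict: equivalent


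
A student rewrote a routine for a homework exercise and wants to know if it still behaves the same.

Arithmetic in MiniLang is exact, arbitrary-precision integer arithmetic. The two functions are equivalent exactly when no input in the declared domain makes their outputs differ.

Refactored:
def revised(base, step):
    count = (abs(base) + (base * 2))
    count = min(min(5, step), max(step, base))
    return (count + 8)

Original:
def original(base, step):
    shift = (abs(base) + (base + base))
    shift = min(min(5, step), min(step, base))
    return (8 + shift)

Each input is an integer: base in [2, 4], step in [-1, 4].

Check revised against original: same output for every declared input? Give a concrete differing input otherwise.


Try base=2, step=3.
original: shift := 6 | shift := 2 | result 10
revised: count := 6 | count := 3 | result 11
10 != 11, so the rewrite changes behavior.
verdict: not equivalent; witness: base=2, step=3


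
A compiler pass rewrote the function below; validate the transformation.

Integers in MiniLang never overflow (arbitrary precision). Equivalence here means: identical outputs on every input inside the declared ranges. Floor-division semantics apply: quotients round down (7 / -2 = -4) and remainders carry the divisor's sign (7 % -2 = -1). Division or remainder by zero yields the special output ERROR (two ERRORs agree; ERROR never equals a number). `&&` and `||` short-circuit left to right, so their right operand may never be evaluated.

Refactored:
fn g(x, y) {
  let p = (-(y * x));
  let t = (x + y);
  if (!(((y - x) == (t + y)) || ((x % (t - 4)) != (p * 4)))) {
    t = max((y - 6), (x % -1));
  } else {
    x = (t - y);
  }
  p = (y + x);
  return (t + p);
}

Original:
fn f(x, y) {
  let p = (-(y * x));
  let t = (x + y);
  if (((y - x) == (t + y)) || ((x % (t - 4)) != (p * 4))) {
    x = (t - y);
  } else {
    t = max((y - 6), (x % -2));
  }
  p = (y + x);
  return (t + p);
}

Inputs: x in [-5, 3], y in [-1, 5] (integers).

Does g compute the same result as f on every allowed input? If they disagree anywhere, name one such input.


The rewrite breaks on x=3, y=0, where the results are 2 and 3.
f: p=0, then t=3, then (((y - x) == (t + y)) || ((x % (t - 4)) != (p * 4))) is false, then t=-1, then p=3, then returns 2
g: p=0, then t=3, then (!(((y - x) == (t + y)) || ((x % (t - 4)) != (p * 4)))) is true, then t=0, then p=3, then returns 3
verdict: not equivalent; witness: x=3, y=0


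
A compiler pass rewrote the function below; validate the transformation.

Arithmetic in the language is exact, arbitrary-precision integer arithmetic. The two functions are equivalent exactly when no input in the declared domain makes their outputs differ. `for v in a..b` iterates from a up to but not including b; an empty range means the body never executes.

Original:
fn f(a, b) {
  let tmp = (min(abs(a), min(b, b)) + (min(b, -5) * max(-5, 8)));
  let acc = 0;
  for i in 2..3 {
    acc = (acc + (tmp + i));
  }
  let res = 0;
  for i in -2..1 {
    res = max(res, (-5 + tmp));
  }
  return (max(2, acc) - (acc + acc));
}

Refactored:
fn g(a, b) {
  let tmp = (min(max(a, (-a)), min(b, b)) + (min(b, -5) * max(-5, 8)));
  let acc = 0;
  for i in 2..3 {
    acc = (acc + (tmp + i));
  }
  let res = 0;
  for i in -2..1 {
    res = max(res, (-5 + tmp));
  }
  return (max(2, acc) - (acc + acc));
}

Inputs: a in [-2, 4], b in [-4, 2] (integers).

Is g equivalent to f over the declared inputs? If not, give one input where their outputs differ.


Comparing the listings, the differences include: min/max/abs usage differs.
One worked example (a=3, b=0) — f: tmp := -40 | acc := 0 | iter i=2: | acc := -38 | res := 0 | iter i=-2: | res := 0 | iter i=-1: | res := 0 | iter i=0: | res := 0 | result 78; g: tmp := -40 | acc := 0 | iter i=2: | acc := -38 | res := 0 | iter i=-2: | res := 0 | iter i=-1: | res := 0 | iter i=0: | res := 0 | result 78; agreement on 78.
An exhaustive pass over the 49 declared inputs shows identical outputs.
verdict: equivalent


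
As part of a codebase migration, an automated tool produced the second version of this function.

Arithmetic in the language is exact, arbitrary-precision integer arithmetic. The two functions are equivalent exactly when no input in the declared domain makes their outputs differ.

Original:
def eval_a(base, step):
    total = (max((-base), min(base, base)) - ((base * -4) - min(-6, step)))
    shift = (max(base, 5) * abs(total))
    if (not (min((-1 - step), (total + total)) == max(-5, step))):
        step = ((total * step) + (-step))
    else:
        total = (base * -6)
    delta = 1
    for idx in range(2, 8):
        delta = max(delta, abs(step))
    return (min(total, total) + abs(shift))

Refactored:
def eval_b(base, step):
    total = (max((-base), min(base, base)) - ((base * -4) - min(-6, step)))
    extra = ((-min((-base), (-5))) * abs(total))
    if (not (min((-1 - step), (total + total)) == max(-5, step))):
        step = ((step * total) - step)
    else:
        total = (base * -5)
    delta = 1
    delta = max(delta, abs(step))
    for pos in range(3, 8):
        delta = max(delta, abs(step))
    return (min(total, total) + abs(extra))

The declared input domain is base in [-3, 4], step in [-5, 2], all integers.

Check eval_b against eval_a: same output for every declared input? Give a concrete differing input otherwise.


Take base=1, step=-2.
eval_a: total becomes -1; next shift becomes 5; next (not (min((-1 - step), (total + total)) == max(-5, step))) evaluates to false; next total becomes -6; next delta becomes 1; next at idx=2:; next delta becomes 2; next at idx=3:; next delta becomes 2; next at idx=4:; next delta becomes 2; next at idx=5:; next delta becomes 2; next at idx=6:; next delta becomes 2; next at idx=7:; next delta becomes 2; next final value -1
eval_b: total becomes -1; next extra becomes 5; next (not (min((-1 - step), (total + total)) == max(-5, step))) evaluates to false; next total becomes -5; next delta becomes 1; next delta becomes 2; next at pos=3:; next delta becomes 2; next at pos=4:; next delta becomes 2; next at pos=5:; next delta becomes 2; next at pos=6:; next delta becomes 2; next at pos=7:; next delta becomes 2; next final value 0
-1 vs 0 — the two versions disagree here.
verdict: not equivalent; witness: base=1, step=-2


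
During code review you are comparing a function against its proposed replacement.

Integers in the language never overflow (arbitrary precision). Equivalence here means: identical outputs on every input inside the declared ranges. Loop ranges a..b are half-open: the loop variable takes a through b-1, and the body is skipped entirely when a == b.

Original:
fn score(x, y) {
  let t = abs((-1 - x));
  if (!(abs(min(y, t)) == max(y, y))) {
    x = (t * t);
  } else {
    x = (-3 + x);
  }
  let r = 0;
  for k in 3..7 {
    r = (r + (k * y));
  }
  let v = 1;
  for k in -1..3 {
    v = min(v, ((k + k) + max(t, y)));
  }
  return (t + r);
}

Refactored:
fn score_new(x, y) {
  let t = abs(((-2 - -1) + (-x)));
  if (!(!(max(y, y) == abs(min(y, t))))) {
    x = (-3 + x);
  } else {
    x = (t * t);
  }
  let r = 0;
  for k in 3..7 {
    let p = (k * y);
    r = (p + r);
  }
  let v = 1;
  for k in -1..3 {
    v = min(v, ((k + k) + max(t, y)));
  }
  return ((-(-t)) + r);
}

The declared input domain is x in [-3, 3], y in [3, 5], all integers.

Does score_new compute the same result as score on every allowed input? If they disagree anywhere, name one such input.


Reading the diff, among the changes: constant usage differs; and statement counts differ; and local variable names differ; and arithmetic usage differs; and boolean connective usage differs.
Spot check at x=3, y=3 — score: t := 4 | (!(abs(min(y, t)) == max(y, y))): false | x := 0 | r := 0 | iter k=3: | r := 9 | iter k=4: | r := 21 | iter k=5: | r := 36 | iter k=6: | r := 54 | v := 1 | iter k=-1: | v := 1 | iter k=0: | v := 1 | iter k=1: | v := 1 | iter k=2: | v := 1 | result 58. score_new: t := 4 | (!(!(max(y, y) == abs(min(y, t))))): true | x := 0 | r := 0 | iter k=3: | p := 9 | r := 9 | iter k=4: | p := 12 | r := 21 | iter k=5: | p := 15 | r := 36 | iter k=6: | p := 18 | r := 54 | v := 1 | iter k=-1: | v := 1 | iter k=0: | v := 1 | iter k=1: | v := 1 | iter k=2: | v := 1 | result 58. Both give 58.
Every one of the 21 inputs gives matching results.
verdict: equivalent


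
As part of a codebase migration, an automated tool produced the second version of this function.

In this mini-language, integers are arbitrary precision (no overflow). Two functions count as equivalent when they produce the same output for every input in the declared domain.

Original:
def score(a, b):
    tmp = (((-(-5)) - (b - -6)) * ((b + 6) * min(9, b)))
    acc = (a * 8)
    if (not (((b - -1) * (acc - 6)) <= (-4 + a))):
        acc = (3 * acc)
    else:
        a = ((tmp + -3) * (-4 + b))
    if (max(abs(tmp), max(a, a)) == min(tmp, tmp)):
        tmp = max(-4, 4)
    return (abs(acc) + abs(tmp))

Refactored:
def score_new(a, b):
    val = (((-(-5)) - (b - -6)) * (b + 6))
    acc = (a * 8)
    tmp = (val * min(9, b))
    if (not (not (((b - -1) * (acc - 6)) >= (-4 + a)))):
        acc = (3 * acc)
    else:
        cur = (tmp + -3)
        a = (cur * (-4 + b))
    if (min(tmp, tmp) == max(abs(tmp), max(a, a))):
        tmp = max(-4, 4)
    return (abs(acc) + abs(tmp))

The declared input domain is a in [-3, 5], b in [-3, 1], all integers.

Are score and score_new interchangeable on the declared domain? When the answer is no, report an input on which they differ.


Input a=4, b=-1: 32 from score versus 96 from score_new.
verdict: not equivalent; witness: a=4, b=-1


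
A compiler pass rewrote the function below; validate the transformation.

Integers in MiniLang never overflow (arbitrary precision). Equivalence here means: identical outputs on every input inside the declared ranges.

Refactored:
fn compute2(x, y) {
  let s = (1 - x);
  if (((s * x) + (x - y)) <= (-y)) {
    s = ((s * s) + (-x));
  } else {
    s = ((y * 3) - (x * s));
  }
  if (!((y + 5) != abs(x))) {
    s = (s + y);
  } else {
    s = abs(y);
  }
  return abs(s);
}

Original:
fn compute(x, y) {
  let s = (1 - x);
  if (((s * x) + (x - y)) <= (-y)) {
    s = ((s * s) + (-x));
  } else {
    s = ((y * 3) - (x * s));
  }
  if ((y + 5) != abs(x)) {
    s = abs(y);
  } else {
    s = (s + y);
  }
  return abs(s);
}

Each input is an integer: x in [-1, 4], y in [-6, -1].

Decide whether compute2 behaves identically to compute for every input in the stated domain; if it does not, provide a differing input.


Comparing the listings, the differences include: boolean connective usage differs.
Tracing x=3, y=-2: compute: s=-2, then (((s * x) + (x - y)) <= (-y)) is true, then s=1, then ((y + 5) != abs(x)) is false, then s=-1, then returns 1 | compute2: s=-2, then (((s * x) + (x - y)) <= (-y)) is true, then s=1, then (!((y + 5) != abs(x))) is true, then s=-1, then returns 1 — matching result 1.
Checked all 36 inputs in the declared domain: the outputs agree on every one.
verdict: equivalent
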